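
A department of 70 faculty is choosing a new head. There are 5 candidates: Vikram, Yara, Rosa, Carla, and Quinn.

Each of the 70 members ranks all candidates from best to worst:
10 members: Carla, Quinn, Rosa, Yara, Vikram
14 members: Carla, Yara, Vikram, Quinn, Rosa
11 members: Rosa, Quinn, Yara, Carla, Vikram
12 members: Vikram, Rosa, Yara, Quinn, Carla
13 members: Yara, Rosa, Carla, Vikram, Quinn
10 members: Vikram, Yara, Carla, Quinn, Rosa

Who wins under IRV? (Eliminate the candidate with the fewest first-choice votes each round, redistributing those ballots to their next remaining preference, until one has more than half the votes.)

Yara

Round 1: Vikram 22, Yara 13, Rosa 11, Carla 24, Quinn 0. Quinn eliminated.
Round 2: Vikram 22, Yara 13, Rosa 11, Carla 24. Rosa eliminated.
Round 3: Vikram 22, Yara 24, Carla 24. Vikram eliminated.
Round 4: Yara 46, Carla 24. Yara has a majority (≥36).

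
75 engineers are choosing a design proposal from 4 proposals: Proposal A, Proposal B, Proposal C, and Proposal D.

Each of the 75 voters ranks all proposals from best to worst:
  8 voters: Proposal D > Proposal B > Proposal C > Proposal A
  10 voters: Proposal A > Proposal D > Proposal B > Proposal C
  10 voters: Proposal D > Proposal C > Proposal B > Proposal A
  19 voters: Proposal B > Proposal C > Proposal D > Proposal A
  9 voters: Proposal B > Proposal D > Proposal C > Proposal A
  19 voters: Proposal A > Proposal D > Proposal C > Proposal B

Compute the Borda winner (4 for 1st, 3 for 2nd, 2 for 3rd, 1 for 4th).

Proposal A: 8×1 + 10×4 + 10×1 + 19×1 + 9×1 + 19×4 = 162
Proposal B: 8×3 + 10×2 + 10×2 + 19×4 + 9×4 + 19×1 = 195
Proposal C: 8×2 + 10×1 + 10×3 + 19×3 + 9×2 + 19×2 = 169
Proposal D: 8×4 + 10×3 + 10×4 + 19×2 + 9×3 + 19×3 = 224

Proposal D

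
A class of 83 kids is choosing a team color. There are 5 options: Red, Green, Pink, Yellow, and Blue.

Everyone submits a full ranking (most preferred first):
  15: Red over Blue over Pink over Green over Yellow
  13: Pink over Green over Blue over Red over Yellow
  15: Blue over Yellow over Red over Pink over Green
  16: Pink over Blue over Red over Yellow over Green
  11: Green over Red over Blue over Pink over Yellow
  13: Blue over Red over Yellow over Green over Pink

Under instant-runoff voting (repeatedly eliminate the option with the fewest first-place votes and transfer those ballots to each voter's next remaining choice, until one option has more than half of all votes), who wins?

Round 1: Red 15, Green 11, Pink 29, Yellow 0, Blue 28. Yellow eliminated.
Round 2: Red 15, Green 11, Pink 29, Blue 28. Green eliminated.
Round 3: Red 26, Pink 29, Blue 28. Red eliminated.
Round 4: Pink 29, Blue 54. Blue has a majority (≥42).

Blue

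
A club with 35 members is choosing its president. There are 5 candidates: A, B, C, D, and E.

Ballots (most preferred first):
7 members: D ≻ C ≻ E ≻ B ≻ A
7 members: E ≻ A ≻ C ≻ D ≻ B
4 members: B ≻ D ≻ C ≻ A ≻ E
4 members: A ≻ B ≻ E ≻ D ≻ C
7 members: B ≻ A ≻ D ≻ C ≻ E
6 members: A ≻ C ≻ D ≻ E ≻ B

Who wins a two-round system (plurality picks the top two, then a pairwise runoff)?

B

Round 1 first-place votes: A 10, B 11, C 0, D 7, E 7. B and A advance.
Runoff: B is ranked above A on 18 ballots, A above B on 17.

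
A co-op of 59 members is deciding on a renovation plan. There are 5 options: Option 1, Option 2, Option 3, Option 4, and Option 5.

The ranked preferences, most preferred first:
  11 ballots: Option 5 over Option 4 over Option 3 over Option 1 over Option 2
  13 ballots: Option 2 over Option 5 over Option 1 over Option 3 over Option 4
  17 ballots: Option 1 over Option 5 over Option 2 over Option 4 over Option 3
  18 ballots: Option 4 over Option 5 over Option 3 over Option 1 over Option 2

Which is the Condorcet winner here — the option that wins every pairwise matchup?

Option 5

Option 5 vs Option 1: 42–17
Option 5 vs Option 2: 46–13
Option 5 vs Option 3: 59–0
Option 5 vs Option 4: 41–18
Option 5 beats every other option.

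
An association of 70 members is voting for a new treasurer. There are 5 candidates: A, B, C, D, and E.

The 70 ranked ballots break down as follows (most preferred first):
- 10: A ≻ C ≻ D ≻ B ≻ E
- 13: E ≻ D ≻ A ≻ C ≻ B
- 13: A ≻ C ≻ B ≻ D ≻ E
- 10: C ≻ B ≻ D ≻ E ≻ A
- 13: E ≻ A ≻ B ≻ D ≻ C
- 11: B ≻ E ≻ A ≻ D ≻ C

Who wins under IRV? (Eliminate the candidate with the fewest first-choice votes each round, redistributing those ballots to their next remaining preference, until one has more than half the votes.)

E

Round 1: A 23, B 11, C 10, D 0, E 26. D eliminated.
Round 2: A 23, B 11, C 10, E 26. C eliminated.
Round 3: A 23, B 21, E 26. B eliminated.
Round 4: A 23, E 47. E has a majority (≥36).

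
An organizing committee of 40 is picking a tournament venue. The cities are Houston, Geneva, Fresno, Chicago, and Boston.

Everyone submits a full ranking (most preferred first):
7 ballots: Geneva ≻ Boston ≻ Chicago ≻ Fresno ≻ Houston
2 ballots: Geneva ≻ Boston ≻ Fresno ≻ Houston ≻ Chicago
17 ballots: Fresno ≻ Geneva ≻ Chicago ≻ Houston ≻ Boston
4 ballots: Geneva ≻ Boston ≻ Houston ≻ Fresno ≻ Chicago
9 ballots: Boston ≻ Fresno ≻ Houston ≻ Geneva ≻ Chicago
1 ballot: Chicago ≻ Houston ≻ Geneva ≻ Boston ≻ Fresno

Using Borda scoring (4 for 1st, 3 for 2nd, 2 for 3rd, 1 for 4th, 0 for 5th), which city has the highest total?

Houston: 7×0 + 2×1 + 17×1 + 4×2 + 9×2 + 1×3 = 48
Geneva: 7×4 + 2×4 + 17×3 + 4×4 + 9×1 + 1×2 = 114
Fresno: 7×1 + 2×2 + 17×4 + 4×1 + 9×3 + 1×0 = 110
Chicago: 7×2 + 2×0 + 17×2 + 4×0 + 9×0 + 1×4 = 52
Boston: 7×3 + 2×3 + 17×0 + 4×3 + 9×4 + 1×1 = 76

Geneva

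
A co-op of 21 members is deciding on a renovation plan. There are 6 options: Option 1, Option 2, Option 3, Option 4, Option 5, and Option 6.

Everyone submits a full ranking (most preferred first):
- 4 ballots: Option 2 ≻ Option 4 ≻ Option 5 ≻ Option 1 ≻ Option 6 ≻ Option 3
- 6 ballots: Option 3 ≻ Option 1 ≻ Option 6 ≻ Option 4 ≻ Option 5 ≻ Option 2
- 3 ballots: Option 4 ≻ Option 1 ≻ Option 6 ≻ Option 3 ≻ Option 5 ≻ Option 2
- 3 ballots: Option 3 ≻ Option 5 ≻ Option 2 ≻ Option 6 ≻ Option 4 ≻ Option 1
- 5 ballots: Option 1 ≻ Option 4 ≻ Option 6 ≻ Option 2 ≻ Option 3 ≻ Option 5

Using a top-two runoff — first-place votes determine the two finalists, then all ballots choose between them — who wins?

Round 1 first-place votes: Option 1 5, Option 2 4, Option 3 9, Option 4 3, Option 5 0, Option 6 0. Option 3 and Option 1 advance.
Runoff: Option 3 is ranked above Option 1 on 9 ballots, Option 1 above Option 3 on 12.

Option 1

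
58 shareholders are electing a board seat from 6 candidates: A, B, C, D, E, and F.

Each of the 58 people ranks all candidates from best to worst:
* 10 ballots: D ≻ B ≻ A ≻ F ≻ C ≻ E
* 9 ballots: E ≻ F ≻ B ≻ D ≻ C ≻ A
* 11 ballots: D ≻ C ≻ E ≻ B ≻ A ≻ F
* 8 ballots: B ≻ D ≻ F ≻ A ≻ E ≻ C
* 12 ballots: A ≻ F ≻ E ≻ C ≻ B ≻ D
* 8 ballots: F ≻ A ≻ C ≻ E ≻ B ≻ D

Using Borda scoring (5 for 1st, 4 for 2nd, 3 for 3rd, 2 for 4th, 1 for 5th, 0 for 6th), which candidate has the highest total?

F

A: 10×3 + 9×0 + 11×1 + 8×2 + 12×5 + 8×4 = 149
B: 10×4 + 9×3 + 11×2 + 8×5 + 12×1 + 8×1 = 149
C: 10×1 + 9×1 + 11×4 + 8×0 + 12×2 + 8×3 = 111
D: 10×5 + 9×2 + 11×5 + 8×4 + 12×0 + 8×0 = 155
E: 10×0 + 9×5 + 11×3 + 8×1 + 12×3 + 8×2 = 138
F: 10×2 + 9×4 + 11×0 + 8×3 + 12×4 + 8×5 = 168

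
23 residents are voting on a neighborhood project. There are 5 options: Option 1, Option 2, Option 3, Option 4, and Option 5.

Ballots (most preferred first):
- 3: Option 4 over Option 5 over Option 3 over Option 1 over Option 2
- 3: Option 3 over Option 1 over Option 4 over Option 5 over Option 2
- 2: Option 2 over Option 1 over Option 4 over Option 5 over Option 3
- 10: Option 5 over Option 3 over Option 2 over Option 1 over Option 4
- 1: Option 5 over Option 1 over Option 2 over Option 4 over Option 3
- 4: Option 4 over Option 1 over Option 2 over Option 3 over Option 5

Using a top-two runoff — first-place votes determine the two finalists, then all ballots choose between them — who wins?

Option 4

Round 1 first-place votes: Option 1 0, Option 2 2, Option 3 3, Option 4 7, Option 5 11. Option 5 and Option 4 advance.
Runoff: Option 5 is ranked above Option 4 on 11 ballots, Option 4 above Option 5 on 12.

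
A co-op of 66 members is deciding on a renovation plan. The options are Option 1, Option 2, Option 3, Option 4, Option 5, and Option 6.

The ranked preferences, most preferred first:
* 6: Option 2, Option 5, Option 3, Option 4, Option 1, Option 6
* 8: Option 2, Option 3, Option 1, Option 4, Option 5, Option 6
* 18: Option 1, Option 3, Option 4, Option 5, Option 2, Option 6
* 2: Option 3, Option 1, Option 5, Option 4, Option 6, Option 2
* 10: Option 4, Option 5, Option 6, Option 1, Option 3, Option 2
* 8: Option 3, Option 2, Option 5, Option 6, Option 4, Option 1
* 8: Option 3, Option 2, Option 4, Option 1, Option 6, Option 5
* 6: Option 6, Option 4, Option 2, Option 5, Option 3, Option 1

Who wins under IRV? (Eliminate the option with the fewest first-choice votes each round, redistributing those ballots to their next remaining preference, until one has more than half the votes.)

Round 1: Option 1 18, Option 2 14, Option 3 18, Option 4 10, Option 5 0, Option 6 6. Option 5 eliminated.
Round 2: Option 1 18, Option 2 14, Option 3 18, Option 4 10, Option 6 6. Option 6 eliminated.
Round 3: Option 1 18, Option 2 14, Option 3 18, Option 4 16. Option 2 eliminated.
Round 4: Option 1 18, Option 3 32, Option 4 16. Option 4 eliminated.
Round 5: Option 1 28, Option 3 38. Option 3 has a majority (≥34).

Option 3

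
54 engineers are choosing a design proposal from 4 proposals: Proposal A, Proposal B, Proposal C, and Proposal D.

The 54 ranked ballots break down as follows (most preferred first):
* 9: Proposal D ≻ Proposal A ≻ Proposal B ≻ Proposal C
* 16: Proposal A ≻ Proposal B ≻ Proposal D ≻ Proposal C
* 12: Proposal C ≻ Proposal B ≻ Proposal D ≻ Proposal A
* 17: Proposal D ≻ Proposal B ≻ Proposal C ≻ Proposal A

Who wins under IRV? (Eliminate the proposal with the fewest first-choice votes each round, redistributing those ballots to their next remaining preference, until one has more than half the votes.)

Proposal D

Round 1: Proposal A 16, Proposal B 0, Proposal C 12, Proposal D 26. Proposal B eliminated.
Round 2: Proposal A 16, Proposal C 12, Proposal D 26. Proposal C eliminated.
Round 3: Proposal A 16, Proposal D 38. Proposal D has a majority (≥28).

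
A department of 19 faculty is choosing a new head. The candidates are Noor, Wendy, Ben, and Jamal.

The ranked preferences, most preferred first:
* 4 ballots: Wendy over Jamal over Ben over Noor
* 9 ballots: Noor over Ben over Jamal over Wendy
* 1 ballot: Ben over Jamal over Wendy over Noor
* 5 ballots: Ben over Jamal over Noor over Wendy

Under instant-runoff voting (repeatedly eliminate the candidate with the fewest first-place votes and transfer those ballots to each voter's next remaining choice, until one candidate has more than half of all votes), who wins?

Round 1: Noor 9, Wendy 4, Ben 6, Jamal 0. Jamal eliminated.
Round 2: Noor 9, Wendy 4, Ben 6. Wendy eliminated.
Round 3: Noor 9, Ben 10. Ben has a majority (≥10).

Ben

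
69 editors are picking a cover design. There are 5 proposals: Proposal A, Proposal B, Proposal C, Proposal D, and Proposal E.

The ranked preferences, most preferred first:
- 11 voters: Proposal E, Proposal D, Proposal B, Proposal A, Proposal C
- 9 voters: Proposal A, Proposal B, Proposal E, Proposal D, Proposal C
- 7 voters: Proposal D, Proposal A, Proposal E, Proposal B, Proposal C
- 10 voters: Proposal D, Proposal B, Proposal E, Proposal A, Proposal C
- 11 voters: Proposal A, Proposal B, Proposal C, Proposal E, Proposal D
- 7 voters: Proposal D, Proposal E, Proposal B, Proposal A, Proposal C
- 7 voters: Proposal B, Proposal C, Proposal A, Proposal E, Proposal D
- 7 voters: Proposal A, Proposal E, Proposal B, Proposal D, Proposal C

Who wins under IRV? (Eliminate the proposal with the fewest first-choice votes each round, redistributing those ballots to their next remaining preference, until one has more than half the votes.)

Round 1: Proposal A 27, Proposal B 7, Proposal C 0, Proposal D 24, Proposal E 11. Proposal C eliminated.
Round 2: Proposal A 27, Proposal B 7, Proposal D 24, Proposal E 11. Proposal B eliminated.
Round 3: Proposal A 34, Proposal D 24, Proposal E 11. Proposal E eliminated.
Round 4: Proposal A 34, Proposal D 35. Proposal D has a majority (≥35).

Proposal D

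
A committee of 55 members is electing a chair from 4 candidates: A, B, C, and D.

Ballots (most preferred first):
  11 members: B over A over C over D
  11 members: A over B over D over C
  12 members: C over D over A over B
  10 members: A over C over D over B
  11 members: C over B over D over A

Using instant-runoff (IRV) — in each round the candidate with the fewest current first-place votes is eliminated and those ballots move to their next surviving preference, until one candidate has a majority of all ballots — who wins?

A

Round 1: A 21, B 11, C 23, D 0. D eliminated.
Round 2: A 21, B 11, C 23. B eliminated.
Round 3: A 32, C 23. A has a majority (≥28).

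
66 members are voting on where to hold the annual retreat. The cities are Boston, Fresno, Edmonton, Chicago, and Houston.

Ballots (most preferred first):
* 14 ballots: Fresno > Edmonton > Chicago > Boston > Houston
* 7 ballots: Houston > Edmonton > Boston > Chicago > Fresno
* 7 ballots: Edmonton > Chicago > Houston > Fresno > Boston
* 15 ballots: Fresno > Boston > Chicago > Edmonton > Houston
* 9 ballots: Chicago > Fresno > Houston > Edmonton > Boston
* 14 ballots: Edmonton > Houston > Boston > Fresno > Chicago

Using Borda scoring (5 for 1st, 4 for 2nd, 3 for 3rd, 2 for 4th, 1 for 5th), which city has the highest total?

Edmonton

Boston: 14×2 + 7×3 + 7×1 + 15×4 + 9×1 + 14×3 = 167
Fresno: 14×5 + 7×1 + 7×2 + 15×5 + 9×4 + 14×2 = 230
Edmonton: 14×4 + 7×4 + 7×5 + 15×2 + 9×2 + 14×5 = 237
Chicago: 14×3 + 7×2 + 7×4 + 15×3 + 9×5 + 14×1 = 188
Houston: 14×1 + 7×5 + 7×3 + 15×1 + 9×3 + 14×4 = 168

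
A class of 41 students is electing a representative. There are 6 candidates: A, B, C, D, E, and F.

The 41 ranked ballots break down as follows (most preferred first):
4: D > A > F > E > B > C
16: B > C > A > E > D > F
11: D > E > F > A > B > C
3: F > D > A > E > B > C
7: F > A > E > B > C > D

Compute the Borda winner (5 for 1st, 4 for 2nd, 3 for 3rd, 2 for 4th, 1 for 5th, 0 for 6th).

A: 4×4 + 16×3 + 11×2 + 3×3 + 7×4 = 123
B: 4×1 + 16×5 + 11×1 + 3×1 + 7×2 = 112
C: 4×0 + 16×4 + 11×0 + 3×0 + 7×1 = 71
D: 4×5 + 16×1 + 11×5 + 3×4 + 7×0 = 103
E: 4×2 + 16×2 + 11×4 + 3×2 + 7×3 = 111
F: 4×3 + 16×0 + 11×3 + 3×5 + 7×5 = 95

A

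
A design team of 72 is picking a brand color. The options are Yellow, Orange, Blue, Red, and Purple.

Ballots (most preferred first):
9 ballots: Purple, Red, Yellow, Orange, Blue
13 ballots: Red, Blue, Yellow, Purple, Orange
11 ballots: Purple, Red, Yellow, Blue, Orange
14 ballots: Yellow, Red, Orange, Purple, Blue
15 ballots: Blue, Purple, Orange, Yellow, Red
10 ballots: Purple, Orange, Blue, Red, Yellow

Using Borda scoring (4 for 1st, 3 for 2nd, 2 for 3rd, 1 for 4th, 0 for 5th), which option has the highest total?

Purple

Yellow: 9×2 + 13×2 + 11×2 + 14×4 + 15×1 + 10×0 = 137
Orange: 9×1 + 13×0 + 11×0 + 14×2 + 15×2 + 10×3 = 97
Blue: 9×0 + 13×3 + 11×1 + 14×0 + 15×4 + 10×2 = 130
Red: 9×3 + 13×4 + 11×3 + 14×3 + 15×0 + 10×1 = 164
Purple: 9×4 + 13×1 + 11×4 + 14×1 + 15×3 + 10×4 = 192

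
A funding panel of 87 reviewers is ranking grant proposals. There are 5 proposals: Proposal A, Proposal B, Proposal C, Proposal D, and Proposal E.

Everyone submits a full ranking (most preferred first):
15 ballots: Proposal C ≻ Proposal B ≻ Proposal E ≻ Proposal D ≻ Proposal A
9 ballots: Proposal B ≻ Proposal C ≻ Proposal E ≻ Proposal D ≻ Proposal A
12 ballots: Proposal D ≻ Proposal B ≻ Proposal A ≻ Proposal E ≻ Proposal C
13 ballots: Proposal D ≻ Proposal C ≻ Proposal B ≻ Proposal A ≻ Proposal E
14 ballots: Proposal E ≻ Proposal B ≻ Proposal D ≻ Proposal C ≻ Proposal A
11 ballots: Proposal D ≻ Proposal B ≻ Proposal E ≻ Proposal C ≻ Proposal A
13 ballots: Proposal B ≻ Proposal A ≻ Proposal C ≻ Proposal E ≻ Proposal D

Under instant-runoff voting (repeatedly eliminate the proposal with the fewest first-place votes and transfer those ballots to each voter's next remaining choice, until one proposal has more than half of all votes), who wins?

Round 1: Proposal A 0, Proposal B 22, Proposal C 15, Proposal D 36, Proposal E 14. Proposal A eliminated.
Round 2: Proposal B 22, Proposal C 15, Proposal D 36, Proposal E 14. Proposal E eliminated.
Round 3: Proposal B 36, Proposal C 15, Proposal D 36. Proposal C eliminated.
Round 4: Proposal B 51, Proposal D 36. Proposal B has a majority (≥44).

Proposal B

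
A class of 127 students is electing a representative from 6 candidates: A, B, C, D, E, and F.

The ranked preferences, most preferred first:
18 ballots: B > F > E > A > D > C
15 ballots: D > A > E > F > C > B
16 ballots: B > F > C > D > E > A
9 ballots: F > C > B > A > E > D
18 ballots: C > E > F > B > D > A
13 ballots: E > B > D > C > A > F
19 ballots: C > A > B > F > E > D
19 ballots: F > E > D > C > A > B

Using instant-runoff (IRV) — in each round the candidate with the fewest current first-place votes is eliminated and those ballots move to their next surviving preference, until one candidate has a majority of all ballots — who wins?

Round 1: A 0, B 34, C 37, D 15, E 13, F 28. A eliminated.
Round 2: B 34, C 37, D 15, E 13, F 28. E eliminated.
Round 3: B 47, C 37, D 15, F 28. D eliminated.
Round 4: B 47, C 37, F 43. C eliminated.
Round 5: B 66, F 61. B has a majority (≥64).

B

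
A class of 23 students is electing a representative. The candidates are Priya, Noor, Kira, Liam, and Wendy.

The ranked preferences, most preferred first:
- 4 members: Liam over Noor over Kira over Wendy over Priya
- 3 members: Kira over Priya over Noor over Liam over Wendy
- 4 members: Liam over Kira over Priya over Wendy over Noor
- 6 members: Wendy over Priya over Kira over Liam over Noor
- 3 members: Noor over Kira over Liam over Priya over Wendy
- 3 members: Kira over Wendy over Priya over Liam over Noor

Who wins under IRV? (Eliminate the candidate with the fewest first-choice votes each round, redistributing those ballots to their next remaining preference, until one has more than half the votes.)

Round 1: Priya 0, Noor 3, Kira 6, Liam 8, Wendy 6. Priya eliminated.
Round 2: Noor 3, Kira 6, Liam 8, Wendy 6. Noor eliminated.
Round 3: Kira 9, Liam 8, Wendy 6. Wendy eliminated.
Round 4: Kira 15, Liam 8. Kira has a majority (≥12).

Kira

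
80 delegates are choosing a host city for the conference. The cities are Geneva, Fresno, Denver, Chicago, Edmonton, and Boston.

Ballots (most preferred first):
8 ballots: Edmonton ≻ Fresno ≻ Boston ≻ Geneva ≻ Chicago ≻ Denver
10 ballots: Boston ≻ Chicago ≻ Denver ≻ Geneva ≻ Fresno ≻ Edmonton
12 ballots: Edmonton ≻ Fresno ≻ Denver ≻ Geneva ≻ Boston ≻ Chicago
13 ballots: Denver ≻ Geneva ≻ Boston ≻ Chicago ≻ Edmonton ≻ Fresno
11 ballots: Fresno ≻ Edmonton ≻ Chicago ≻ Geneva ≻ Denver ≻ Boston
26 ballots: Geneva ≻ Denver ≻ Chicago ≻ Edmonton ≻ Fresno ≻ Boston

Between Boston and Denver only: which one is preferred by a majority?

Boston is ranked above Denver on 18 ballots; Denver above Boston on 62.

Denver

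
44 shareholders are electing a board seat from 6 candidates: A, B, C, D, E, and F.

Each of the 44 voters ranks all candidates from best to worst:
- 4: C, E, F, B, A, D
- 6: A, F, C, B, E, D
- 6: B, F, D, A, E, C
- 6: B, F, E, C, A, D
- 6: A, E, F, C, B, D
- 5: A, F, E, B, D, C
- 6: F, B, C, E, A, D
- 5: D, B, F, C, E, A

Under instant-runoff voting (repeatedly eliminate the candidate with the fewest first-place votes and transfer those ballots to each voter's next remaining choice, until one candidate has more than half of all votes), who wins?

B

Round 1: A 17, B 12, C 4, D 5, E 0, F 6. E eliminated.
Round 2: A 17, B 12, C 4, D 5, F 6. C eliminated.
Round 3: A 17, B 12, D 5, F 10. D eliminated.
Round 4: A 17, B 17, F 10. F eliminated.
Round 5: A 17, B 27. B has a majority (≥23).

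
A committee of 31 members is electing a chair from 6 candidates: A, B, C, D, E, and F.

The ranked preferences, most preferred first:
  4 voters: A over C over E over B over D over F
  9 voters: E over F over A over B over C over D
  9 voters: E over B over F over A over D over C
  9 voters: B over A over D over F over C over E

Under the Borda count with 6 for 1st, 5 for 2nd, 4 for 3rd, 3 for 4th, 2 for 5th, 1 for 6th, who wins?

A: 4×6 + 9×4 + 9×3 + 9×5 = 132
B: 4×3 + 9×3 + 9×5 + 9×6 = 138
C: 4×5 + 9×2 + 9×1 + 9×2 = 65
D: 4×2 + 9×1 + 9×2 + 9×4 = 71
E: 4×4 + 9×6 + 9×6 + 9×1 = 133
F: 4×1 + 9×5 + 9×4 + 9×3 = 112

B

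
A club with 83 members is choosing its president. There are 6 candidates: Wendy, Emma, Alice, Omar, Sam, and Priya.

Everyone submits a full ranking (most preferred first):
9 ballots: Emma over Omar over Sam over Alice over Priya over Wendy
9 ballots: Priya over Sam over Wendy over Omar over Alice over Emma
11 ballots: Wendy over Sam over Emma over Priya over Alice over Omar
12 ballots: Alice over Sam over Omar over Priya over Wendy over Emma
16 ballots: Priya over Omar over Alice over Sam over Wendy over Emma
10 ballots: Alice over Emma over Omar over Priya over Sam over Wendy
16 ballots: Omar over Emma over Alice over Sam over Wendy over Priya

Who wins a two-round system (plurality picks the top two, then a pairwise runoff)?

Round 1 first-place votes: Wendy 11, Emma 9, Alice 22, Omar 16, Sam 0, Priya 25. Priya and Alice advance.
Runoff: Priya is ranked above Alice on 36 ballots, Alice above Priya on 47.

Alice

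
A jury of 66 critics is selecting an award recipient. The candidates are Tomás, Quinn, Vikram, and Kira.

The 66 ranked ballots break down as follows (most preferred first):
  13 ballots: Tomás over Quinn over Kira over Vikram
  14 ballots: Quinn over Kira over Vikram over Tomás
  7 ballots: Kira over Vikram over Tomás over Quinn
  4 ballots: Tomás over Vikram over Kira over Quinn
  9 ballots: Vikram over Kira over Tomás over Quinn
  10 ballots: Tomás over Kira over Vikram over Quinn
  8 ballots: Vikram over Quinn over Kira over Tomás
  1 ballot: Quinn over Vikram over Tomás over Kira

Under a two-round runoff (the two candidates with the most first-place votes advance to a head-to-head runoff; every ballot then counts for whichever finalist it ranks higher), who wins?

Round 1 first-place votes: Tomás 27, Quinn 15, Vikram 17, Kira 7. Tomás and Vikram advance.
Runoff: Tomás is ranked above Vikram on 27 ballots, Vikram above Tomás on 39.

Vikram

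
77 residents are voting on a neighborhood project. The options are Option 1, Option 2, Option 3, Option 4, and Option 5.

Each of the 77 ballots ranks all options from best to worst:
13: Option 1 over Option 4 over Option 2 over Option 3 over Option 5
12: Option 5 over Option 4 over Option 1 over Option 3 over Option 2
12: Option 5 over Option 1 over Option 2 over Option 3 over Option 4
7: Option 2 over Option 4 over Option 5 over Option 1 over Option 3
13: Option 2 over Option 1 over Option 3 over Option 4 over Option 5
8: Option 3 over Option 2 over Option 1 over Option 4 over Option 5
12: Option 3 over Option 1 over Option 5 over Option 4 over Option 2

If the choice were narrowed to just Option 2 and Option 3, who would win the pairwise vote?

Option 2 is ranked above Option 3 on 45 ballots; Option 3 above Option 2 on 32.

Option 2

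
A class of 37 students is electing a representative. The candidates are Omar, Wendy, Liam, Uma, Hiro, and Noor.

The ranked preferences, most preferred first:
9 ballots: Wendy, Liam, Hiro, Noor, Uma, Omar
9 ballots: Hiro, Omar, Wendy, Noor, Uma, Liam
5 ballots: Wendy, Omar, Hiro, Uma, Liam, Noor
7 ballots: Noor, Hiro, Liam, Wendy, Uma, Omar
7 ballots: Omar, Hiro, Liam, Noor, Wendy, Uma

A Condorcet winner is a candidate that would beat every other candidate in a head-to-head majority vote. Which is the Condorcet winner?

Hiro

Hiro vs Omar: 25–12
Hiro vs Wendy: 23–14
Hiro vs Liam: 28–9
Hiro vs Uma: 37–0
Hiro vs Noor: 30–7
Hiro beats every other candidate.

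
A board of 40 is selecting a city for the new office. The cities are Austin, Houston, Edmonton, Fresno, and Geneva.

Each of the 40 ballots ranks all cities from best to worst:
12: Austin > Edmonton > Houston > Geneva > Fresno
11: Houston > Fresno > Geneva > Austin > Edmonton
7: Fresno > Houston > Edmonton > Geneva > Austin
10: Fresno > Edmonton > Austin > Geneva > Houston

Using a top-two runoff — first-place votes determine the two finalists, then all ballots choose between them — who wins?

Round 1 first-place votes: Austin 12, Houston 11, Edmonton 0, Fresno 17, Geneva 0. Fresno and Austin advance.
Runoff: Fresno is ranked above Austin on 28 ballots, Austin above Fresno on 12.

Fresno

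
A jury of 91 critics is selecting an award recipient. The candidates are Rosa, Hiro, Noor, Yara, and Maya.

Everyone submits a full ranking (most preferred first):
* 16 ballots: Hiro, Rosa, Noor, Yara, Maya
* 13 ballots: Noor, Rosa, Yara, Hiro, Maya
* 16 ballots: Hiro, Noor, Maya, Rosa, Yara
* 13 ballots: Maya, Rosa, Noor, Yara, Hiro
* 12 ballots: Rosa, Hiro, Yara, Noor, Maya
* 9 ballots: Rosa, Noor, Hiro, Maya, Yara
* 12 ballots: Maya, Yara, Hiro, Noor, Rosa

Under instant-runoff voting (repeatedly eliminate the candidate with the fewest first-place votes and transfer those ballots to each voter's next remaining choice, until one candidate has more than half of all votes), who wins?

Round 1: Rosa 21, Hiro 32, Noor 13, Yara 0, Maya 25. Yara eliminated.
Round 2: Rosa 21, Hiro 32, Noor 13, Maya 25. Noor eliminated.
Round 3: Rosa 34, Hiro 32, Maya 25. Maya eliminated.
Round 4: Rosa 47, Hiro 44. Rosa has a majority (≥46).

Rosa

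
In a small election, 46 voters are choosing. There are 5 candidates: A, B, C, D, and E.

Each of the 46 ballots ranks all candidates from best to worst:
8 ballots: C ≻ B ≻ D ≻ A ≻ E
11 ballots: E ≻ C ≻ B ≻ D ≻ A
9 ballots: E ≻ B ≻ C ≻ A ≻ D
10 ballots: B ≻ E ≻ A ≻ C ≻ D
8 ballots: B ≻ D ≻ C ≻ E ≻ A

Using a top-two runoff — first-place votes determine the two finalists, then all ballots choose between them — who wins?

Round 1 first-place votes: A 0, B 18, C 8, D 0, E 20. E and B advance.
Runoff: E is ranked above B on 20 ballots, B above E on 26.

B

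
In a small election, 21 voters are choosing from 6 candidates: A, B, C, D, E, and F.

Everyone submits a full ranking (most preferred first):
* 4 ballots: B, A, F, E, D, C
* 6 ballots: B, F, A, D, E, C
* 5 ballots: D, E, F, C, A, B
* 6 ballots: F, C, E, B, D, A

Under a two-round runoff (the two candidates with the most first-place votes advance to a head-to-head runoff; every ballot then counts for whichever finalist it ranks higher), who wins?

F

Round 1 first-place votes: A 0, B 10, C 0, D 5, E 0, F 6. B and F advance.
Runoff: B is ranked above F on 10 ballots, F above B on 11.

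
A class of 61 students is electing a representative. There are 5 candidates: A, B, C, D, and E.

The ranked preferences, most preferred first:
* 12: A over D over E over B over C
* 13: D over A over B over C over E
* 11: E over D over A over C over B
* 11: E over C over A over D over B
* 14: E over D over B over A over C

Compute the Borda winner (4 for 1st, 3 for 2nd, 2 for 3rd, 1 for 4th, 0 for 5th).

A: 12×4 + 13×3 + 11×2 + 11×2 + 14×1 = 145
B: 12×1 + 13×2 + 11×0 + 11×0 + 14×2 = 66
C: 12×0 + 13×1 + 11×1 + 11×3 + 14×0 = 57
D: 12×3 + 13×4 + 11×3 + 11×1 + 14×3 = 174
E: 12×2 + 13×0 + 11×4 + 11×4 + 14×4 = 168

D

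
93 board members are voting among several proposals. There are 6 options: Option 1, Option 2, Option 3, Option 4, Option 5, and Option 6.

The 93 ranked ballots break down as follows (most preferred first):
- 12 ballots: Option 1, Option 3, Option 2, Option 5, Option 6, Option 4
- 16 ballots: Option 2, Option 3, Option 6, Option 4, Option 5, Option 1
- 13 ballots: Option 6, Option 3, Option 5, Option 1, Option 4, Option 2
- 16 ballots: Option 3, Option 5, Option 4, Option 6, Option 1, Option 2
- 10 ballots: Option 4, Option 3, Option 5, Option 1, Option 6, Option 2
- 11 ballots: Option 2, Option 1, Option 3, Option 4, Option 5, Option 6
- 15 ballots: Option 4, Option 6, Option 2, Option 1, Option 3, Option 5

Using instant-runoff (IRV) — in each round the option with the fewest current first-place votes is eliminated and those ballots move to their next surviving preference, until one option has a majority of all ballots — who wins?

Option 3

Round 1: Option 1 12, Option 2 27, Option 3 16, Option 4 25, Option 5 0, Option 6 13. Option 5 eliminated.
Round 2: Option 1 12, Option 2 27, Option 3 16, Option 4 25, Option 6 13. Option 1 eliminated.
Round 3: Option 2 27, Option 3 28, Option 4 25, Option 6 13. Option 6 eliminated.
Round 4: Option 2 27, Option 3 41, Option 4 25. Option 4 eliminated.
Round 5: Option 2 42, Option 3 51. Option 3 has a majority (≥47).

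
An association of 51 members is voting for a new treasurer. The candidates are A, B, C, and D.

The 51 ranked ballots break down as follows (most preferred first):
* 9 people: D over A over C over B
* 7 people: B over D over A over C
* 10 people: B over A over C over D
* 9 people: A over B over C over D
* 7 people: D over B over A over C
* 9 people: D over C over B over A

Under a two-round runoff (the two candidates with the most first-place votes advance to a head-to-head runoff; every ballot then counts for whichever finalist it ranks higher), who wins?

B

Round 1 first-place votes: A 9, B 17, C 0, D 25. D and B advance.
Runoff: D is ranked above B on 25 ballots, B above D on 26.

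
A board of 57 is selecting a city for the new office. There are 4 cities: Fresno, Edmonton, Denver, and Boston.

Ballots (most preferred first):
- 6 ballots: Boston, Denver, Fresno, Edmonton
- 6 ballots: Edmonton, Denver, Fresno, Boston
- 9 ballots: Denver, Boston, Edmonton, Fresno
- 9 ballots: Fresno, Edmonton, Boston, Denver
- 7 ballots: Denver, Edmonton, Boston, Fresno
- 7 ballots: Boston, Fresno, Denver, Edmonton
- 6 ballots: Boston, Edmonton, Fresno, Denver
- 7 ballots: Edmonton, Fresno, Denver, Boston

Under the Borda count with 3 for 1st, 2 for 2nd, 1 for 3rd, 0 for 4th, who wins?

Edmonton

Fresno: 6×1 + 6×1 + 9×0 + 9×3 + 7×0 + 7×2 + 6×1 + 7×2 = 73
Edmonton: 6×0 + 6×3 + 9×1 + 9×2 + 7×2 + 7×0 + 6×2 + 7×3 = 92
Denver: 6×2 + 6×2 + 9×3 + 9×0 + 7×3 + 7×1 + 6×0 + 7×1 = 86
Boston: 6×3 + 6×0 + 9×2 + 9×1 + 7×1 + 7×3 + 6×3 + 7×0 = 91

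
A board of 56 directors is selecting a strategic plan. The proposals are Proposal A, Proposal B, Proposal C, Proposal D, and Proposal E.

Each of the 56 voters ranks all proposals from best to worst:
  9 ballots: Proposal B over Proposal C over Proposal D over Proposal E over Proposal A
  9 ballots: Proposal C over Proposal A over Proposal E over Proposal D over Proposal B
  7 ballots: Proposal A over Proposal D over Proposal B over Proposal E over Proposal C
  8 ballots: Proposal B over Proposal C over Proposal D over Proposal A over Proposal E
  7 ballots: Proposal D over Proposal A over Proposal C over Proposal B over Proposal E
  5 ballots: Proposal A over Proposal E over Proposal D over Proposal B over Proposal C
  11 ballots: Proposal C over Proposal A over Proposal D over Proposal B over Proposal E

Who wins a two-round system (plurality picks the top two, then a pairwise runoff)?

Round 1 first-place votes: Proposal A 12, Proposal B 17, Proposal C 20, Proposal D 7, Proposal E 0. Proposal C and Proposal B advance.
Runoff: Proposal C is ranked above Proposal B on 27 ballots, Proposal B above Proposal C on 29.

Proposal B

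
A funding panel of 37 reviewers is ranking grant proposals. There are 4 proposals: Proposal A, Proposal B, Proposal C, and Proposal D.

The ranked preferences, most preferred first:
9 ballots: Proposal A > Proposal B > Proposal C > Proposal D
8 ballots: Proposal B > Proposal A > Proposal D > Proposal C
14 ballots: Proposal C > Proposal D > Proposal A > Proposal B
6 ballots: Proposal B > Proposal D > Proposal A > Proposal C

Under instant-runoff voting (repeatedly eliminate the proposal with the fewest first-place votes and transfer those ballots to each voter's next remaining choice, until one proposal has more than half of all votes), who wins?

Round 1: Proposal A 9, Proposal B 14, Proposal C 14, Proposal D 0. Proposal D eliminated.
Round 2: Proposal A 9, Proposal B 14, Proposal C 14. Proposal A eliminated.
Round 3: Proposal B 23, Proposal C 14. Proposal B has a majority (≥19).

Proposal B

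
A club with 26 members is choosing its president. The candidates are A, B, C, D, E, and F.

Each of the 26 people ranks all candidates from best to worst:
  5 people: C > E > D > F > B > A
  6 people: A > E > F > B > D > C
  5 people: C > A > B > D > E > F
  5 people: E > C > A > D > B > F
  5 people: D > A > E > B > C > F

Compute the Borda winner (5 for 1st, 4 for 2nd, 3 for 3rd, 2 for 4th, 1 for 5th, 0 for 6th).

E

A: 5×0 + 6×5 + 5×4 + 5×3 + 5×4 = 85
B: 5×1 + 6×2 + 5×3 + 5×1 + 5×2 = 47
C: 5×5 + 6×0 + 5×5 + 5×4 + 5×1 = 75
D: 5×3 + 6×1 + 5×2 + 5×2 + 5×5 = 66
E: 5×4 + 6×4 + 5×1 + 5×5 + 5×3 = 89
F: 5×2 + 6×3 + 5×0 + 5×0 + 5×0 = 28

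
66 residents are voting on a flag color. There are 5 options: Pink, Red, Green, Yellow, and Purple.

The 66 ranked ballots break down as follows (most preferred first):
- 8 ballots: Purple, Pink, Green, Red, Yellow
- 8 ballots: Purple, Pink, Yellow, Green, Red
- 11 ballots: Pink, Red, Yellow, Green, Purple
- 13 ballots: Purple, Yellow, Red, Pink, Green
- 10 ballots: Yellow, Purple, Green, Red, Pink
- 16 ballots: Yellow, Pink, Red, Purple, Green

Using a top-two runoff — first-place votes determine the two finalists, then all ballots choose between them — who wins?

Round 1 first-place votes: Pink 11, Red 0, Green 0, Yellow 26, Purple 29. Purple and Yellow advance.
Runoff: Purple is ranked above Yellow on 29 ballots, Yellow above Purple on 37.

Yellow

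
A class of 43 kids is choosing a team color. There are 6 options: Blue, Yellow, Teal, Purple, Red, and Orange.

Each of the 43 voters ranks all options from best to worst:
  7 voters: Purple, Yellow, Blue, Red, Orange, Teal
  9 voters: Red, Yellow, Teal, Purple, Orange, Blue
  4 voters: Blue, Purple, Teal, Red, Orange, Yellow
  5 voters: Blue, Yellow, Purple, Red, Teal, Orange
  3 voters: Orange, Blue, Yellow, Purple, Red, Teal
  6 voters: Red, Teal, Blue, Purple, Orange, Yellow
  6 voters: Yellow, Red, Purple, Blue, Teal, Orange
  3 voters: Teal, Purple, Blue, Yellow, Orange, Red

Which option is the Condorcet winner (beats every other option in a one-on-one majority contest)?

Yellow vs Blue: 22–21
Yellow vs Teal: 30–13
Yellow vs Purple: 23–20
Yellow vs Red: 24–19
Yellow vs Orange: 30–13
Yellow beats every other option.

Yellow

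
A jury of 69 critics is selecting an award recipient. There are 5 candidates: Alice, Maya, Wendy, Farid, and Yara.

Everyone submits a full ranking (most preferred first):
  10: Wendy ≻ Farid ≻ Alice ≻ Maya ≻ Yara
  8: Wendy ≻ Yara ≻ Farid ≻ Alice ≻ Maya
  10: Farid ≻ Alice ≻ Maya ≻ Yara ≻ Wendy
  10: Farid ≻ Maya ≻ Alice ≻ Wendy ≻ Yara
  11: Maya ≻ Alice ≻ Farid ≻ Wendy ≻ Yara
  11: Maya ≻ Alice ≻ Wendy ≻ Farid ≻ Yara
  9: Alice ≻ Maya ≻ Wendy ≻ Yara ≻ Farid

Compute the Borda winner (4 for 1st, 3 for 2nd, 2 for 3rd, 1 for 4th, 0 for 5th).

Alice: 10×2 + 8×1 + 10×3 + 10×2 + 11×3 + 11×3 + 9×4 = 180
Maya: 10×1 + 8×0 + 10×2 + 10×3 + 11×4 + 11×4 + 9×3 = 175
Wendy: 10×4 + 8×4 + 10×0 + 10×1 + 11×1 + 11×2 + 9×2 = 133
Farid: 10×3 + 8×2 + 10×4 + 10×4 + 11×2 + 11×1 + 9×0 = 159
Yara: 10×0 + 8×3 + 10×1 + 10×0 + 11×0 + 11×0 + 9×1 = 43

Alice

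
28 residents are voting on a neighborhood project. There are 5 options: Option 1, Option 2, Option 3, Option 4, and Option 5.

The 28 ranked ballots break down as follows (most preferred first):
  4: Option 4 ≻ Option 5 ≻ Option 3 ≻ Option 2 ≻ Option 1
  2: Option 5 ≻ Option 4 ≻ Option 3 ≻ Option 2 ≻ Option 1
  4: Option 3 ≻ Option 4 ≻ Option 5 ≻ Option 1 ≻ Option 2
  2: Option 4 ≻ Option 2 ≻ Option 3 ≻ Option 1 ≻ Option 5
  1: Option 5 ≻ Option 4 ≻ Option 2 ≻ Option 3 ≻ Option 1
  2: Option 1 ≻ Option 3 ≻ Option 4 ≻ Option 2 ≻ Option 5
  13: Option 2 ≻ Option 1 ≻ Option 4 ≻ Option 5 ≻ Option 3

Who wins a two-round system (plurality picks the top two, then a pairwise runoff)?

Option 4

Round 1 first-place votes: Option 1 2, Option 2 13, Option 3 4, Option 4 6, Option 5 3. Option 2 and Option 4 advance.
Runoff: Option 2 is ranked above Option 4 on 13 ballots, Option 4 above Option 2 on 15.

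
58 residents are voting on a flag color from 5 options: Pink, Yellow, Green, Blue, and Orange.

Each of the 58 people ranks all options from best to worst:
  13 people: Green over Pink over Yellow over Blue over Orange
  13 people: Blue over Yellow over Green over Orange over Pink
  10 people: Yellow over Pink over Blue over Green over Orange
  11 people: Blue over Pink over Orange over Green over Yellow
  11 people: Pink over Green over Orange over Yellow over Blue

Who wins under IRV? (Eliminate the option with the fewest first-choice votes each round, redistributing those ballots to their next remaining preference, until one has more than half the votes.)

Pink

Round 1: Pink 11, Yellow 10, Green 13, Blue 24, Orange 0. Orange eliminated.
Round 2: Pink 11, Yellow 10, Green 13, Blue 24. Yellow eliminated.
Round 3: Pink 21, Green 13, Blue 24. Green eliminated.
Round 4: Pink 34, Blue 24. Pink has a majority (≥30).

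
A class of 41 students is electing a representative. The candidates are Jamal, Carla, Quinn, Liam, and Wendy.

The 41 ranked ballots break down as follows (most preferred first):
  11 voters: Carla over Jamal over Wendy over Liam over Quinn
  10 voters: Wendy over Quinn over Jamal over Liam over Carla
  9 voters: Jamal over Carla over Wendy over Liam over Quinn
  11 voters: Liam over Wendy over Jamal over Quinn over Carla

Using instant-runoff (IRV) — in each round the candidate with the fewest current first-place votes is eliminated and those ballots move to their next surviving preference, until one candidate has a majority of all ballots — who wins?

Liam

Round 1: Jamal 9, Carla 11, Quinn 0, Liam 11, Wendy 10. Quinn eliminated.
Round 2: Jamal 9, Carla 11, Liam 11, Wendy 10. Jamal eliminated.
Round 3: Carla 20, Liam 11, Wendy 10. Wendy eliminated.
Round 4: Carla 20, Liam 21. Liam has a majority (≥21).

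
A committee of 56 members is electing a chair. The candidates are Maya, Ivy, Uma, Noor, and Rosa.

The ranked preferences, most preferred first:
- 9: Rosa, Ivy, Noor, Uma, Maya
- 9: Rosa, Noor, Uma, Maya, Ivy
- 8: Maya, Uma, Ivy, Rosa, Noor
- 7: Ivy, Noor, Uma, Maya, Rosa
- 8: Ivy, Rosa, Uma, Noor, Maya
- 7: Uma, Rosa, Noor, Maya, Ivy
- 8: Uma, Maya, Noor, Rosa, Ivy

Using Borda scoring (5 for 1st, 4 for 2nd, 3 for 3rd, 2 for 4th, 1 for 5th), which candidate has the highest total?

Maya: 9×1 + 9×2 + 8×5 + 7×2 + 8×1 + 7×2 + 8×4 = 135
Ivy: 9×4 + 9×1 + 8×3 + 7×5 + 8×5 + 7×1 + 8×1 = 159
Uma: 9×2 + 9×3 + 8×4 + 7×3 + 8×3 + 7×5 + 8×5 = 197
Noor: 9×3 + 9×4 + 8×1 + 7×4 + 8×2 + 7×3 + 8×3 = 160
Rosa: 9×5 + 9×5 + 8×2 + 7×1 + 8×4 + 7×4 + 8×2 = 189

Uma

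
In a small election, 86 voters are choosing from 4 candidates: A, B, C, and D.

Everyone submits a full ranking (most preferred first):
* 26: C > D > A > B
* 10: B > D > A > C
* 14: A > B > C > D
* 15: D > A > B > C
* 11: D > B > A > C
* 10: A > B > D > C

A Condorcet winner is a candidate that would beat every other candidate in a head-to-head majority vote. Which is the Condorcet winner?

D

D vs A: 62–24
D vs B: 52–34
D vs C: 46–40
D beats every other candidate.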